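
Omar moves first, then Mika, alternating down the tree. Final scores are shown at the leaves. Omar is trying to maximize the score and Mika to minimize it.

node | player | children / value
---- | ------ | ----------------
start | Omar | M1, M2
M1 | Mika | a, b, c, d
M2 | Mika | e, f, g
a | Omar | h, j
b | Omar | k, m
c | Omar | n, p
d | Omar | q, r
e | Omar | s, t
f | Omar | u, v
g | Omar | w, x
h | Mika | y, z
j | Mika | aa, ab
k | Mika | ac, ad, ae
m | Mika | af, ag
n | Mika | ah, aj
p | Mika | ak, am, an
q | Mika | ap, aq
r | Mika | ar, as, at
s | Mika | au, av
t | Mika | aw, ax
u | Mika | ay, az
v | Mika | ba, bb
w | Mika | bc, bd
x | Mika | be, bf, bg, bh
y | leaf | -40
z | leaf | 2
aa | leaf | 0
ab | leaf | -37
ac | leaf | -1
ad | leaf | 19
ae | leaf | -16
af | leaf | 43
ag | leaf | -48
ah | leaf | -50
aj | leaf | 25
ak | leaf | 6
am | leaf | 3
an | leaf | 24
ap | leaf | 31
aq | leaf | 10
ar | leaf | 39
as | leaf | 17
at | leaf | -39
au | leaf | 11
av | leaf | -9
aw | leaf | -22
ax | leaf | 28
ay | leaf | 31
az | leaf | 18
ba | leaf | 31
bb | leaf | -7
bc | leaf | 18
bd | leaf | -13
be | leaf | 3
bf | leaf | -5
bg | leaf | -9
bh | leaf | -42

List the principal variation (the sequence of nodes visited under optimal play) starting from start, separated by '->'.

h (Mika): min(-40, 2) = -40
j (Mika): min(0, -37) = -37
a (Omar): max(-40, -37) = -37
k (Mika): min(-1, 19, -16) = -16
m (Mika): min(43, -48) = -48
b (Omar): max(-16, -48) = -16
n (Mika): min(-50, 25) = -50
p (Mika): min(6, 3, 24) = 3
c (Omar): max(-50, 3) = 3
q (Mika): min(31, 10) = 10
r (Mika): min(39, 17, -39) = -39
d (Omar): max(10, -39) = 10
M1 (Mika): min(-37, -16, 3, 10) = -37
s (Mika): min(11, -9) = -9
t (Mika): min(-22, 28) = -22
e (Omar): max(-9, -22) = -9
u (Mika): min(31, 18) = 18
v (Mika): min(31, -7) = -7
f (Omar): max(18, -7) = 18
w (Mika): min(18, -13) = -13
x (Mika): min(3, -5, -9, -42) = -42
g (Omar): max(-13, -42) = -13
M2 (Mika): min(-9, 18, -13) = -13
start (Omar): max(-37, -13) = -13
At start, Omar picks M2 (highest: -13).
At M2, Mika picks g (lowest: -13).
At g, Omar picks w (highest: -13).
At w, Mika picks bd (lowest: -13).
Terminal value -13.

start -> M2 -> g -> w -> bd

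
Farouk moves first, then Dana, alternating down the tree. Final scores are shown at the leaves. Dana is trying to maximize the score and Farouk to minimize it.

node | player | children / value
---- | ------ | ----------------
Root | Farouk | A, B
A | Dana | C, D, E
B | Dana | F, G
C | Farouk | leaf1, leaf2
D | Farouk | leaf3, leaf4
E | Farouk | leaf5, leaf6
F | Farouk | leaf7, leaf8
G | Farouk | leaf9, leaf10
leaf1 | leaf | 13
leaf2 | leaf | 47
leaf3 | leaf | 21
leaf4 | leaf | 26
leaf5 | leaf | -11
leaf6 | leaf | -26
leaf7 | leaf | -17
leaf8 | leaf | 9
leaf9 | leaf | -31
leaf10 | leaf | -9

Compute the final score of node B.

F (Farouk): min(-17, 9) = -17
G (Farouk): min(-31, -9) = -31
B (Dana): max(-17, -31) = -17

-17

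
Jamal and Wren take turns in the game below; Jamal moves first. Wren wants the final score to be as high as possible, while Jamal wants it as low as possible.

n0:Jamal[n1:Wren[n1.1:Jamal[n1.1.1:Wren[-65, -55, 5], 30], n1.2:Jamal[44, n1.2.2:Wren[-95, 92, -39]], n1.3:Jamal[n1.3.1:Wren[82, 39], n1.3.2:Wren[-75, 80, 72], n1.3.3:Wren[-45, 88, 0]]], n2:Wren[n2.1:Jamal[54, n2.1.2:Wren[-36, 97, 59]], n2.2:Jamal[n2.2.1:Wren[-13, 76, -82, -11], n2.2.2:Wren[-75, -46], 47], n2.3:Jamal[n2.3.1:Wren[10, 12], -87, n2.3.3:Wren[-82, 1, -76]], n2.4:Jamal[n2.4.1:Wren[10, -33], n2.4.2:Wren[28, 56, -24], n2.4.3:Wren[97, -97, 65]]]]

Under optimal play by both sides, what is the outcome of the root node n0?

n1.1.1 (Wren): max(-65, -55, 5) = 5
n1.1 (Jamal): min(5, 30) = 5
n1.2.2 (Wren): max(-95, 92, -39) = 92
n1.2 (Jamal): min(44, 92) = 44
n1.3.1 (Wren): max(82, 39) = 82
n1.3.2 (Wren): max(-75, 80, 72) = 80
n1.3.3 (Wren): max(-45, 88, 0) = 88
n1.3 (Jamal): min(82, 80, 88) = 80
n1 (Wren): max(5, 44, 80) = 80
n2.1.2 (Wren): max(-36, 97, 59) = 97
n2.1 (Jamal): min(54, 97) = 54
n2.2.1 (Wren): max(-13, 76, -82, -11) = 76
n2.2.2 (Wren): max(-75, -46) = -46
n2.2 (Jamal): min(76, -46, 47) = -46
n2.3.1 (Wren): max(10, 12) = 12
n2.3.3 (Wren): max(-82, 1, -76) = 1
n2.3 (Jamal): min(12, -87, 1) = -87
n2.4.1 (Wren): max(10, -33) = 10
n2.4.2 (Wren): max(28, 56, -24) = 56
n2.4.3 (Wren): max(97, -97, 65) = 97
n2.4 (Jamal): min(10, 56, 97) = 10
n2 (Wren): max(54, -46, -87, 10) = 54
n0 (Jamal): min(80, 54) = 54

54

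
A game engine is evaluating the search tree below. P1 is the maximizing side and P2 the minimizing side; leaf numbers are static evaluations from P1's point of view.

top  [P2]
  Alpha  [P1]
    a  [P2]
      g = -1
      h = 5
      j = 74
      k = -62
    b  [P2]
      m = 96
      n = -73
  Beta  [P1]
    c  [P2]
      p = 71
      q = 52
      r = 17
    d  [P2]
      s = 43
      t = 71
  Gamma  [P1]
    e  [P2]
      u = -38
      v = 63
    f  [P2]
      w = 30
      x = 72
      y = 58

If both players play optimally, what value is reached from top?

-62

a (P2): min(-1, 5, 74, -62) = -62
b (P2): min(96, -73) = -73
Alpha (P1): max(-62, -73) = -62
c (P2): min(71, 52, 17) = 17
d (P2): min(43, 71) = 43
Beta (P1): max(17, 43) = 43
e (P2): min(-38, 63) = -38
f (P2): min(30, 72, 58) = 30
Gamma (P1): max(-38, 30) = 30
top (P2): min(-62, 43, 30) = -62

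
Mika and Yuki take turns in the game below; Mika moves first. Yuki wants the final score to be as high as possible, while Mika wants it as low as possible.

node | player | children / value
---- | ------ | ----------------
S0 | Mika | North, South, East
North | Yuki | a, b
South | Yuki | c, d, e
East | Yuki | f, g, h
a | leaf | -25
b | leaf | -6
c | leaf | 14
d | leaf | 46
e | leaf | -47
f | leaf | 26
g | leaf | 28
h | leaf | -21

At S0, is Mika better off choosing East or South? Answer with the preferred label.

East (Yuki): max(26, 28, -21) = 28
South (Yuki): max(14, 46, -47) = 46
Mika prefers the lower value; East=28, South=46. East is better since 28 < 46.

East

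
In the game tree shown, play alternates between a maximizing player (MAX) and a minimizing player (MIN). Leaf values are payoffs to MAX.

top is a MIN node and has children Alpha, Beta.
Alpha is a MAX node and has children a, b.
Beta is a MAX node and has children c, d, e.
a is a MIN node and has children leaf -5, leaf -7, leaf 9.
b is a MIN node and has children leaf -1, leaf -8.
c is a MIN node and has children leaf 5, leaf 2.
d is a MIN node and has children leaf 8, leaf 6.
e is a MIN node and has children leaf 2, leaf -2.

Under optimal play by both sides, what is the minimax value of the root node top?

-7

a (MIN): min(-5, -7, 9) = -7
b (MIN): min(-1, -8) = -8
Alpha (MAX): max(-7, -8) = -7
c (MIN): min(5, 2) = 2
d (MIN): min(8, 6) = 6
e (MIN): min(2, -2) = -2
Beta (MAX): max(2, 6, -2) = 6
top (MIN): min(-7, 6) = -7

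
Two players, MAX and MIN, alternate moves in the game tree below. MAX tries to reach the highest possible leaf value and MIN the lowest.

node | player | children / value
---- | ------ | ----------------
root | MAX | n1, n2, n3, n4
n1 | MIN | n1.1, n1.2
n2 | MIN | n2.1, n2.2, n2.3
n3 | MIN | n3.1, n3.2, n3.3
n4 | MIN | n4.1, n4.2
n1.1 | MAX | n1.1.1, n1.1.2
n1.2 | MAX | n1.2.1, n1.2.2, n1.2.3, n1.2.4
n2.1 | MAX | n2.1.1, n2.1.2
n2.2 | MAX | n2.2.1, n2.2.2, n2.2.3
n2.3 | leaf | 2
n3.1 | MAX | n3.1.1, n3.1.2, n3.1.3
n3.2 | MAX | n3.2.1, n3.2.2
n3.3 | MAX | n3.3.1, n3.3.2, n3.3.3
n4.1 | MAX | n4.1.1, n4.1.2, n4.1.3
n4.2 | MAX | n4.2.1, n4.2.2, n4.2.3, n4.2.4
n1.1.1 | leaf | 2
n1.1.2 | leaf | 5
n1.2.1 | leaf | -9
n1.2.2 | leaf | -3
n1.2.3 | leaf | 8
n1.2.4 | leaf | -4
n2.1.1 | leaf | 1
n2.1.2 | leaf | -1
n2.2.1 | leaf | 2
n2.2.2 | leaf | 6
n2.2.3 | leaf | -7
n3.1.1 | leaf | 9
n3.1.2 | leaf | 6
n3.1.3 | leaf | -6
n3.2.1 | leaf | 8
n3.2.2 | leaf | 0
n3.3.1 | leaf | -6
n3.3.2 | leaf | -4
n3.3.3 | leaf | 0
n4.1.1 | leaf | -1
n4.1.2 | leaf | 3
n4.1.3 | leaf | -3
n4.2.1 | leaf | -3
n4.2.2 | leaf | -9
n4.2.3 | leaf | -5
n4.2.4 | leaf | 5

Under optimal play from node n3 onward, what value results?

n3.1 (MAX): max(9, 6, -6) = 9
n3.2 (MAX): max(8, 0) = 8
n3.3 (MAX): max(-6, -4, 0) = 0
n3 (MIN): min(9, 8, 0) = 0

0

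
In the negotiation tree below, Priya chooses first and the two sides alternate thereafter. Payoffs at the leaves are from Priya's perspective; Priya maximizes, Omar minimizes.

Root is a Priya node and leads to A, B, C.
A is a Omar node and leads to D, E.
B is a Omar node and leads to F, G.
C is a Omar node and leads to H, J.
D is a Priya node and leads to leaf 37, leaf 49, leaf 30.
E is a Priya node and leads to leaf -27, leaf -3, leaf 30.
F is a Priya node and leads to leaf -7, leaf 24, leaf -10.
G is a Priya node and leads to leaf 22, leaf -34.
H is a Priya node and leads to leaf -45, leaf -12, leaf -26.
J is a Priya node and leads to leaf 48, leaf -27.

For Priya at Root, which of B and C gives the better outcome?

F (Priya): max(-7, 24, -10) = 24
G (Priya): max(22, -34) = 22
B (Omar): min(24, 22) = 22
H (Priya): max(-45, -12, -26) = -12
J (Priya): max(48, -27) = 48
C (Omar): min(-12, 48) = -12
Priya prefers the higher value; B=22, C=-12. B is better since 22 > -12.

B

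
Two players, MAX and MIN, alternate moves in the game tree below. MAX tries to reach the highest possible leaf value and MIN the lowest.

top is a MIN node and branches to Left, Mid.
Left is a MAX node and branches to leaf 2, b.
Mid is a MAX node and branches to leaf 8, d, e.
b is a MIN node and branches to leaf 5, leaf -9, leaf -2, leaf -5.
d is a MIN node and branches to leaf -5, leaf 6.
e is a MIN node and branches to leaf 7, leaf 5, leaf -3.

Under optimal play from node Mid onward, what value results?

8

d (MIN): min(-5, 6) = -5
e (MIN): min(7, 5, -3) = -3
Mid (MAX): max(8, -5, -3) = 8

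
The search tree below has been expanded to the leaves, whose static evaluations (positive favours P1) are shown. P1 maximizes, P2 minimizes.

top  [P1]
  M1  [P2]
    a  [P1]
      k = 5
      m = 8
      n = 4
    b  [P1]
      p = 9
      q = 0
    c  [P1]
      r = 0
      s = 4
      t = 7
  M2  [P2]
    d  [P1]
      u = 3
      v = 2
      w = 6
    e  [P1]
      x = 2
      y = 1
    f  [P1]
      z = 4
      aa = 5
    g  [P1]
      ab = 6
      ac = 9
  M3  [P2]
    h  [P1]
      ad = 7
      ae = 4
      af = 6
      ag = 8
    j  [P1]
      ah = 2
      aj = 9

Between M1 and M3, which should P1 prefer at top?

M3

a (P1): max(5, 8, 4) = 8
b (P1): max(9, 0) = 9
c (P1): max(0, 4, 7) = 7
M1 (P2): min(8, 9, 7) = 7
h (P1): max(7, 4, 6, 8) = 8
j (P1): max(2, 9) = 9
M3 (P2): min(8, 9) = 8
P1 prefers the higher value; M1=7, M3=8. M3 is better since 8 > 7.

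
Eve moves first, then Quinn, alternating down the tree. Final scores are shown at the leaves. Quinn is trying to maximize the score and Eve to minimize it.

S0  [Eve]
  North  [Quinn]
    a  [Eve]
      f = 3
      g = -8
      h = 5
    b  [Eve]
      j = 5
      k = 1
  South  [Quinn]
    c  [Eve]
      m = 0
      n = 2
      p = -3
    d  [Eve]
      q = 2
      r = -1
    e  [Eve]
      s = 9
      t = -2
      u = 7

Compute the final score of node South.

c (Eve): min(0, 2, -3) = -3
d (Eve): min(2, -1) = -1
e (Eve): min(9, -2, 7) = -2
South (Quinn): max(-3, -1, -2) = -1

-1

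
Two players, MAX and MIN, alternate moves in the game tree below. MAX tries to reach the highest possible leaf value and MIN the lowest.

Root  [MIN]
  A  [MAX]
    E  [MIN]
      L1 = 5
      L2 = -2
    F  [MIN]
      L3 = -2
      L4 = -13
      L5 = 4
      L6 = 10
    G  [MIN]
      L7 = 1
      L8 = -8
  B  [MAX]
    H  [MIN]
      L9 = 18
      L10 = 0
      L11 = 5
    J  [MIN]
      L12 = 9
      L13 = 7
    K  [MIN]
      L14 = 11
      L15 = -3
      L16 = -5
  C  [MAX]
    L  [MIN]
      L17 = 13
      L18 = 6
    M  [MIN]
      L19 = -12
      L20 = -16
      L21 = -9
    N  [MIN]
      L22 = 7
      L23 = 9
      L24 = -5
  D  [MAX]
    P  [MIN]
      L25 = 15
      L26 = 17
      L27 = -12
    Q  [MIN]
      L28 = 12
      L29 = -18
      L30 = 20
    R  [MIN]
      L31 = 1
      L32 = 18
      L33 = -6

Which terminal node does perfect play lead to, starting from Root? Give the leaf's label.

L33

E (MIN): min(5, -2) = -2
F (MIN): min(-2, -13, 4, 10) = -13
G (MIN): min(1, -8) = -8
A (MAX): max(-2, -13, -8) = -2
H (MIN): min(18, 0, 5) = 0
J (MIN): min(9, 7) = 7
K (MIN): min(11, -3, -5) = -5
B (MAX): max(0, 7, -5) = 7
L (MIN): min(13, 6) = 6
M (MIN): min(-12, -16, -9) = -16
N (MIN): min(7, 9, -5) = -5
C (MAX): max(6, -16, -5) = 6
P (MIN): min(15, 17, -12) = -12
Q (MIN): min(12, -18, 20) = -18
R (MIN): min(1, 18, -6) = -6
D (MAX): max(-12, -18, -6) = -6
Root (MIN): min(-2, 7, 6, -6) = -6
At Root, MIN picks D (lowest: -6).
At D, MAX picks R (highest: -6).
At R, MIN picks L33 (lowest: -6).
Terminal value -6.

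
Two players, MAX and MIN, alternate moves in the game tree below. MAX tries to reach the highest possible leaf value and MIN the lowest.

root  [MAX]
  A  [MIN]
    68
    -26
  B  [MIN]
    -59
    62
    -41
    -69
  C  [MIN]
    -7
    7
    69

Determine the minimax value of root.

-7

A (MIN): min(68, -26) = -26
B (MIN): min(-59, 62, -41, -69) = -69
C (MIN): min(-7, 7, 69) = -7
root (MAX): max(-26, -69, -7) = -7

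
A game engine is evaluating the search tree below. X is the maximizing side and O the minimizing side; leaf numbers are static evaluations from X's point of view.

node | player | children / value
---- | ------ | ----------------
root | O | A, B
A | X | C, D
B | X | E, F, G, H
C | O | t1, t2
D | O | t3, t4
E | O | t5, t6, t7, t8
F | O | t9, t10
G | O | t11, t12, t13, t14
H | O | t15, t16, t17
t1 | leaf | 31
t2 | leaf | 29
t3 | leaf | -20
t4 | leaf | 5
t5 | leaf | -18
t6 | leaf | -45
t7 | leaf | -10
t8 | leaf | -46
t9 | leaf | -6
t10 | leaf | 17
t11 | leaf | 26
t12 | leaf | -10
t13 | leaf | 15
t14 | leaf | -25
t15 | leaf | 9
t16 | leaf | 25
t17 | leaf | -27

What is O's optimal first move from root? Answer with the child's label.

B

C (O): min(31, 29) = 29
D (O): min(-20, 5) = -20
A (X): max(29, -20) = 29
E (O): min(-18, -45, -10, -46) = -46
F (O): min(-6, 17) = -6
G (O): min(26, -10, 15, -25) = -25
H (O): min(9, 25, -27) = -27
B (X): max(-46, -6, -25, -27) = -6
root (O): min(29, -6) = -6
O at root wants the lowest of {A=29, B=-6}, so chooses B.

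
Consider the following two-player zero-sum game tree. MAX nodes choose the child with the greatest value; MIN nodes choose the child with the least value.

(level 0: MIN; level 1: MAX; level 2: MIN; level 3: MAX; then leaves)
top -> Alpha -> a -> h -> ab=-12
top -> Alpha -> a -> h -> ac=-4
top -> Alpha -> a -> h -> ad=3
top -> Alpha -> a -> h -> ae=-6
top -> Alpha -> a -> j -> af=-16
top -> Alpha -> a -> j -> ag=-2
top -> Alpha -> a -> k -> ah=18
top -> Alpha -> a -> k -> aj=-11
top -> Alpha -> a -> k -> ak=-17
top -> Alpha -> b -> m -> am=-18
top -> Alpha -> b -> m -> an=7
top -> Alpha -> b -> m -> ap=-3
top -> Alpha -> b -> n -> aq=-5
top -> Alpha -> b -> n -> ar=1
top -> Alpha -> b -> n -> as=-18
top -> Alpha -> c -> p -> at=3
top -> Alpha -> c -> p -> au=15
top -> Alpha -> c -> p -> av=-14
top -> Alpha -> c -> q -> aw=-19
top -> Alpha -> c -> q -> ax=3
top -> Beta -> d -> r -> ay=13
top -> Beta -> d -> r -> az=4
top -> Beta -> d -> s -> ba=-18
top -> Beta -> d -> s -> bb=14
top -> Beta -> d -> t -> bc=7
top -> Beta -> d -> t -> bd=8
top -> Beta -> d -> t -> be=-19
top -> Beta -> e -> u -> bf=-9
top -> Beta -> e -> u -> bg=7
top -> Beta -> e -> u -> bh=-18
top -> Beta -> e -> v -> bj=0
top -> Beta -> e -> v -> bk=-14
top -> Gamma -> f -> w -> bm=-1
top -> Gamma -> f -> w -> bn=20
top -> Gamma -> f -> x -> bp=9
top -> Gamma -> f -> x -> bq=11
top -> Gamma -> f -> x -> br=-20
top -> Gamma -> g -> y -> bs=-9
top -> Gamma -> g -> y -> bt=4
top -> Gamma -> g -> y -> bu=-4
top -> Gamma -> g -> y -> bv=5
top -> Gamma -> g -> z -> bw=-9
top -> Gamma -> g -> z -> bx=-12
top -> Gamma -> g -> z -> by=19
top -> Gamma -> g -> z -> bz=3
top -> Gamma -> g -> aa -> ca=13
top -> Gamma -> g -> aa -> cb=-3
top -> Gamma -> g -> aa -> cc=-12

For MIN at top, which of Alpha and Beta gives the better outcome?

Alpha

h (MAX): max(-12, -4, 3, -6) = 3
j (MAX): max(-16, -2) = -2
k (MAX): max(18, -11, -17) = 18
a (MIN): min(3, -2, 18) = -2
m (MAX): max(-18, 7, -3) = 7
n (MAX): max(-5, 1, -18) = 1
b (MIN): min(7, 1) = 1
p (MAX): max(3, 15, -14) = 15
q (MAX): max(-19, 3) = 3
c (MIN): min(15, 3) = 3
Alpha (MAX): max(-2, 1, 3) = 3
r (MAX): max(13, 4) = 13
s (MAX): max(-18, 14) = 14
t (MAX): max(7, 8, -19) = 8
d (MIN): min(13, 14, 8) = 8
u (MAX): max(-9, 7, -18) = 7
v (MAX): max(0, -14) = 0
e (MIN): min(7, 0) = 0
Beta (MAX): max(8, 0) = 8
MIN prefers the lower value; Alpha=3, Beta=8. Alpha is better since 3 < 8.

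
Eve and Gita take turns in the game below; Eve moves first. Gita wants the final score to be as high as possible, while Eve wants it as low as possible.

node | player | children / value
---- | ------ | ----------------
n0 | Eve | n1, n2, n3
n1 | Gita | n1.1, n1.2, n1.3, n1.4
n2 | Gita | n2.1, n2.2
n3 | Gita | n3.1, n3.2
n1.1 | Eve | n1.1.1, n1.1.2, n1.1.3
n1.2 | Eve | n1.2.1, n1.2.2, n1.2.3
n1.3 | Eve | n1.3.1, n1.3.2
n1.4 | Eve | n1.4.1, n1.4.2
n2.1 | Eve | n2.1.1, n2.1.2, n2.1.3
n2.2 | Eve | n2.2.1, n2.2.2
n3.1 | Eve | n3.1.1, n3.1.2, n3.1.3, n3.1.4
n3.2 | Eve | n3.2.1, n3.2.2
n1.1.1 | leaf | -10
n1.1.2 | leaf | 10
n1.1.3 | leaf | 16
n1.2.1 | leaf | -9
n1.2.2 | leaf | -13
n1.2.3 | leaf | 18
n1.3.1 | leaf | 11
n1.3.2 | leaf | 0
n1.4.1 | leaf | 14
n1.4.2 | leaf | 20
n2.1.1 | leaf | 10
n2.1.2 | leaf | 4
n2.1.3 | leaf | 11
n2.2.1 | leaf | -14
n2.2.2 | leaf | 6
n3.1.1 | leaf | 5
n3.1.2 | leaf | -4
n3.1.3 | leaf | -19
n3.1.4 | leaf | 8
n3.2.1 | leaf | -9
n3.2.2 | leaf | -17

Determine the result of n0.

-17

n1.1 (Eve): min(-10, 10, 16) = -10
n1.2 (Eve): min(-9, -13, 18) = -13
n1.3 (Eve): min(11, 0) = 0
n1.4 (Eve): min(14, 20) = 14
n1 (Gita): max(-10, -13, 0, 14) = 14
n2.1 (Eve): min(10, 4, 11) = 4
n2.2 (Eve): min(-14, 6) = -14
n2 (Gita): max(4, -14) = 4
n3.1 (Eve): min(5, -4, -19, 8) = -19
n3.2 (Eve): min(-9, -17) = -17
n3 (Gita): max(-19, -17) = -17
n0 (Eve): min(14, 4, -17) = -17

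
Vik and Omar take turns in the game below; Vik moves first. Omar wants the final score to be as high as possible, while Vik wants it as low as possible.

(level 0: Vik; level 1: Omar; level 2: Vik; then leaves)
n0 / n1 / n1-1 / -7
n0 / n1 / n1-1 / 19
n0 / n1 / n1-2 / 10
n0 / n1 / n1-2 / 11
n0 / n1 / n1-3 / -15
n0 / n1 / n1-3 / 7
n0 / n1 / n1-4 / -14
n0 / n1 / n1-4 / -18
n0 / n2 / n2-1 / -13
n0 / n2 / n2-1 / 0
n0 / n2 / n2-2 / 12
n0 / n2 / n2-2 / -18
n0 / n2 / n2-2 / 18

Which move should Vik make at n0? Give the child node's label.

n1-1 (Vik): min(-7, 19) = -7
n1-2 (Vik): min(10, 11) = 10
n1-3 (Vik): min(-15, 7) = -15
n1-4 (Vik): min(-14, -18) = -18
n1 (Omar): max(-7, 10, -15, -18) = 10
n2-1 (Vik): min(-13, 0) = -13
n2-2 (Vik): min(12, -18, 18) = -18
n2 (Omar): max(-13, -18) = -13
n0 (Vik): min(10, -13) = -13
Vik at n0 wants the lowest of {n1=10, n2=-13}, so chooses n2.

n2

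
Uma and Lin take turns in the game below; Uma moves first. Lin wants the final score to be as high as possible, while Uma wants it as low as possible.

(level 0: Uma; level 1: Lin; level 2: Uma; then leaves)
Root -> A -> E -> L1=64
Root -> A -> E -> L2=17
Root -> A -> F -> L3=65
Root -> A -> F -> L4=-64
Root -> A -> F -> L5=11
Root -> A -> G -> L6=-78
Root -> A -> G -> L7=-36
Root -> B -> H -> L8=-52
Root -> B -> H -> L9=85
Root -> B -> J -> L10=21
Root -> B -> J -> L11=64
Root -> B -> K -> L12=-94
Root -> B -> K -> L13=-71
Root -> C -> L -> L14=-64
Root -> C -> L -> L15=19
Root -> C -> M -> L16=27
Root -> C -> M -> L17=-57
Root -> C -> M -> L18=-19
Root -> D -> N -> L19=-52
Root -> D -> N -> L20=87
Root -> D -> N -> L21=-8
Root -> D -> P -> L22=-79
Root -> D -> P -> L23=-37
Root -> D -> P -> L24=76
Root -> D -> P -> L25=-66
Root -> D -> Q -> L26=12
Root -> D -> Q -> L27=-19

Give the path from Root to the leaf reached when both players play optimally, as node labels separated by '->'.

E (Uma): min(64, 17) = 17
F (Uma): min(65, -64, 11) = -64
G (Uma): min(-78, -36) = -78
A (Lin): max(17, -64, -78) = 17
H (Uma): min(-52, 85) = -52
J (Uma): min(21, 64) = 21
K (Uma): min(-94, -71) = -94
B (Lin): max(-52, 21, -94) = 21
L (Uma): min(-64, 19) = -64
M (Uma): min(27, -57, -19) = -57
C (Lin): max(-64, -57) = -57
N (Uma): min(-52, 87, -8) = -52
P (Uma): min(-79, -37, 76, -66) = -79
Q (Uma): min(12, -19) = -19
D (Lin): max(-52, -79, -19) = -19
Root (Uma): min(17, 21, -57, -19) = -57
At Root, Uma picks C (lowest: -57).
At C, Lin picks M (highest: -57).
At M, Uma picks L17 (lowest: -57).
Terminal value -57.

Root -> C -> M -> L17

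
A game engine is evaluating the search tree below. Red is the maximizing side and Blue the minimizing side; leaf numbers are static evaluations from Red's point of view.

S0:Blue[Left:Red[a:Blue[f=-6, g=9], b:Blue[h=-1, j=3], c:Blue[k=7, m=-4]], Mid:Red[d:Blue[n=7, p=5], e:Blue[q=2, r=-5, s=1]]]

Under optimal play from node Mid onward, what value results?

5

d (Blue): min(7, 5) = 5
e (Blue): min(2, -5, 1) = -5
Mid (Red): max(5, -5) = 5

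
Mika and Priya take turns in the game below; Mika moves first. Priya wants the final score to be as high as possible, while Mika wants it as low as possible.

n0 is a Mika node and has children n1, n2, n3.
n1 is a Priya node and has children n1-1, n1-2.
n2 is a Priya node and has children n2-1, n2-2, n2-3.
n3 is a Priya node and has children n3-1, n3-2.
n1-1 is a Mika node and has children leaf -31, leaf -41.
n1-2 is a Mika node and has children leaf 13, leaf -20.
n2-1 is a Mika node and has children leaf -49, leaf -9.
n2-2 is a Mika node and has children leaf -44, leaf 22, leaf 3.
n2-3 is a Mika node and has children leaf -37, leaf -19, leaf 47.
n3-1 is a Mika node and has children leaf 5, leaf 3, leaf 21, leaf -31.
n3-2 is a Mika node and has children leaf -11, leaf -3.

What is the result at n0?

-37

n1-1 (Mika): min(-31, -41) = -41
n1-2 (Mika): min(13, -20) = -20
n1 (Priya): max(-41, -20) = -20
n2-1 (Mika): min(-49, -9) = -49
n2-2 (Mika): min(-44, 22, 3) = -44
n2-3 (Mika): min(-37, -19, 47) = -37
n2 (Priya): max(-49, -44, -37) = -37
n3-1 (Mika): min(5, 3, 21, -31) = -31
n3-2 (Mika): min(-11, -3) = -11
n3 (Priya): max(-31, -11) = -11
n0 (Mika): min(-20, -37, -11) = -37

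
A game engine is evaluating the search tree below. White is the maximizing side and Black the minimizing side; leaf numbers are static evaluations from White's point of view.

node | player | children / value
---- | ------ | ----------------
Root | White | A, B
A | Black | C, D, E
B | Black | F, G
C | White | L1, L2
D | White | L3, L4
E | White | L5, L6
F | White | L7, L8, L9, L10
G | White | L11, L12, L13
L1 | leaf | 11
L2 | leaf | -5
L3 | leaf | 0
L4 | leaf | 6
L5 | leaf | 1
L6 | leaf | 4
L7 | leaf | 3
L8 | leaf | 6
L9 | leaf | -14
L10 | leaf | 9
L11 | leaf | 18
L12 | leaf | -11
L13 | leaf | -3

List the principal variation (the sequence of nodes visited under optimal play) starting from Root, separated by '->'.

Root -> B -> F -> L10

C (White): max(11, -5) = 11
D (White): max(0, 6) = 6
E (White): max(1, 4) = 4
A (Black): min(11, 6, 4) = 4
F (White): max(3, 6, -14, 9) = 9
G (White): max(18, -11, -3) = 18
B (Black): min(9, 18) = 9
Root (White): max(4, 9) = 9
At Root, White picks B (highest: 9).
At B, Black picks F (lowest: 9).
At F, White picks L10 (highest: 9).
Terminal value 9.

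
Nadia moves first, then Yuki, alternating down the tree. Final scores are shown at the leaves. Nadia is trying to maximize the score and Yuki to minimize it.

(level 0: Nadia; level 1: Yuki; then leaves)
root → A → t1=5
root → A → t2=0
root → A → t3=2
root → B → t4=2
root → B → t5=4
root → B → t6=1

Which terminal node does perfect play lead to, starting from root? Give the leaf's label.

t6

A (Yuki): min(5, 0, 2) = 0
B (Yuki): min(2, 4, 1) = 1
root (Nadia): max(0, 1) = 1
At root, Nadia picks B (highest: 1).
At B, Yuki picks t6 (lowest: 1).
Terminal value 1.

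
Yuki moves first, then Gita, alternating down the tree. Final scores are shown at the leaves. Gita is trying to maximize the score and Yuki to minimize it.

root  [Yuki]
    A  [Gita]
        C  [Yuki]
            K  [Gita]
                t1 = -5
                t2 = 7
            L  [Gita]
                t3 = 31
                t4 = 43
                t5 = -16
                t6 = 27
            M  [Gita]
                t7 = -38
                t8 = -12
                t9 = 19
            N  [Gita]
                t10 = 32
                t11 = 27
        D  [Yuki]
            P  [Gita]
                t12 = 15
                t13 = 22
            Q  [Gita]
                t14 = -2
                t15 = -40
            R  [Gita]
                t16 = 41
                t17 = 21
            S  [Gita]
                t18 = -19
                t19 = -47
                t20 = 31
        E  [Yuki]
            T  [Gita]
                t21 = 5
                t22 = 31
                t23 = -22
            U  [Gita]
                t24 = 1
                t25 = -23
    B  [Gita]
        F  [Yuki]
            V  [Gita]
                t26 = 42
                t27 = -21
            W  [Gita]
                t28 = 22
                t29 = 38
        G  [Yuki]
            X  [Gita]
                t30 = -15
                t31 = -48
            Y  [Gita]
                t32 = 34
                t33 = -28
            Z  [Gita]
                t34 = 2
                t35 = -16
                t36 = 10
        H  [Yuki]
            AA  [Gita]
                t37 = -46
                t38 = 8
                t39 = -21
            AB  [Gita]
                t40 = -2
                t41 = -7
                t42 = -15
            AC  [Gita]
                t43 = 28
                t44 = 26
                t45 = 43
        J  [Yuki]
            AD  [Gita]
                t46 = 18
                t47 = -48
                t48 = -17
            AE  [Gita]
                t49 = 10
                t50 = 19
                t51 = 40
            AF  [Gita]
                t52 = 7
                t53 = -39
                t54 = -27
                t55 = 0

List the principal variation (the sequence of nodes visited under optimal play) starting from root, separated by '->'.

root -> A -> C -> K -> t2

K (Gita): max(-5, 7) = 7
L (Gita): max(31, 43, -16, 27) = 43
M (Gita): max(-38, -12, 19) = 19
N (Gita): max(32, 27) = 32
C (Yuki): min(7, 43, 19, 32) = 7
P (Gita): max(15, 22) = 22
Q (Gita): max(-2, -40) = -2
R (Gita): max(41, 21) = 41
S (Gita): max(-19, -47, 31) = 31
D (Yuki): min(22, -2, 41, 31) = -2
T (Gita): max(5, 31, -22) = 31
U (Gita): max(1, -23) = 1
E (Yuki): min(31, 1) = 1
A (Gita): max(7, -2, 1) = 7
V (Gita): max(42, -21) = 42
W (Gita): max(22, 38) = 38
F (Yuki): min(42, 38) = 38
X (Gita): max(-15, -48) = -15
Y (Gita): max(34, -28) = 34
Z (Gita): max(2, -16, 10) = 10
G (Yuki): min(-15, 34, 10) = -15
AA (Gita): max(-46, 8, -21) = 8
AB (Gita): max(-2, -7, -15) = -2
AC (Gita): max(28, 26, 43) = 43
H (Yuki): min(8, -2, 43) = -2
AD (Gita): max(18, -48, -17) = 18
AE (Gita): max(10, 19, 40) = 40
AF (Gita): max(7, -39, -27, 0) = 7
J (Yuki): min(18, 40, 7) = 7
B (Gita): max(38, -15, -2, 7) = 38
root (Yuki): min(7, 38) = 7
At root, Yuki picks A (lowest: 7).
At A, Gita picks C (highest: 7).
At C, Yuki picks K (lowest: 7).
At K, Gita picks t2 (highest: 7).
Terminal value 7.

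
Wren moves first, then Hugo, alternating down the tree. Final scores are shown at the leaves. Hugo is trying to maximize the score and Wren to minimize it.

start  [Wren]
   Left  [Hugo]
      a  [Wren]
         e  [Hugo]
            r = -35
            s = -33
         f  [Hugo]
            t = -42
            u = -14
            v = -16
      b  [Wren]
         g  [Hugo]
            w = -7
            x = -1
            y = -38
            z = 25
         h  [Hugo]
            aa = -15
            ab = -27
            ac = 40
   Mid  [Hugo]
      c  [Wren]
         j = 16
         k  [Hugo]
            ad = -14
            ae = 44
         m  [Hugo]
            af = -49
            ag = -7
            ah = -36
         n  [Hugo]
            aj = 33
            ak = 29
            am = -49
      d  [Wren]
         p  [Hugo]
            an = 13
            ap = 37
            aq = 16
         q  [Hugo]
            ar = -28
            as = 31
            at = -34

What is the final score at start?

e (Hugo): max(-35, -33) = -33
f (Hugo): max(-42, -14, -16) = -14
a (Wren): min(-33, -14) = -33
g (Hugo): max(-7, -1, -38, 25) = 25
h (Hugo): max(-15, -27, 40) = 40
b (Wren): min(25, 40) = 25
Left (Hugo): max(-33, 25) = 25
k (Hugo): max(-14, 44) = 44
m (Hugo): max(-49, -7, -36) = -7
n (Hugo): max(33, 29, -49) = 33
c (Wren): min(16, 44, -7, 33) = -7
p (Hugo): max(13, 37, 16) = 37
q (Hugo): max(-28, 31, -34) = 31
d (Wren): min(37, 31) = 31
Mid (Hugo): max(-7, 31) = 31
start (Wren): min(25, 31) = 25

25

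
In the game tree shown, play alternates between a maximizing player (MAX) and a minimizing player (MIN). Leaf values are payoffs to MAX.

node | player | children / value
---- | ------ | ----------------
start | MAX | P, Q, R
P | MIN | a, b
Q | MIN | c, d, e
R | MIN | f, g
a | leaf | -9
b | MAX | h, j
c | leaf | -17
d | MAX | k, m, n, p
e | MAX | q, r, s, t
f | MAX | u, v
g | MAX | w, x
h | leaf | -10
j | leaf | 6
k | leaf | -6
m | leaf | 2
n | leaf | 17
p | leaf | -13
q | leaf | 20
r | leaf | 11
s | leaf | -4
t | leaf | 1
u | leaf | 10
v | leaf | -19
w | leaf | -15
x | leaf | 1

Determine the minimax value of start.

b (MAX): max(-10, 6) = 6
P (MIN): min(-9, 6) = -9
d (MAX): max(-6, 2, 17, -13) = 17
e (MAX): max(20, 11, -4, 1) = 20
Q (MIN): min(-17, 17, 20) = -17
f (MAX): max(10, -19) = 10
g (MAX): max(-15, 1) = 1
R (MIN): min(10, 1) = 1
start (MAX): max(-9, -17, 1) = 1

1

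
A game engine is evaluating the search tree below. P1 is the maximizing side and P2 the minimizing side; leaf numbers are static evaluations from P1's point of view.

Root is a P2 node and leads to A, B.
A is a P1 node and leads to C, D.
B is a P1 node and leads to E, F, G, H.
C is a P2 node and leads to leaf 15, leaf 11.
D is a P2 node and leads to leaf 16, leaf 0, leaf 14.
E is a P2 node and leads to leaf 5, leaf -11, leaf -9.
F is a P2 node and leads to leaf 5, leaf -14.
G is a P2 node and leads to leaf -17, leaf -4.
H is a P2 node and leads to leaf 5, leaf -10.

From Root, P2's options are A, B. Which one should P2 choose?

C (P2): min(15, 11) = 11
D (P2): min(16, 0, 14) = 0
A (P1): max(11, 0) = 11
E (P2): min(5, -11, -9) = -11
F (P2): min(5, -14) = -14
G (P2): min(-17, -4) = -17
H (P2): min(5, -10) = -10
B (P1): max(-11, -14, -17, -10) = -10
Root (P2): min(11, -10) = -10
P2 at Root wants the lowest of {A=11, B=-10}, so chooses B.

B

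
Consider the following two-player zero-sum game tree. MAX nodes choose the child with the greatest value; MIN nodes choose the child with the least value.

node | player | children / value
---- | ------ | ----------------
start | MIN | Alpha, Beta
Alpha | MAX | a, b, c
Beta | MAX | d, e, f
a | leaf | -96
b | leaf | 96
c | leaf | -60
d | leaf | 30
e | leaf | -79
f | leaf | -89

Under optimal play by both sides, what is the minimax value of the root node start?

Alpha (MAX): max(-96, 96, -60) = 96
Beta (MAX): max(30, -79, -89) = 30
start (MIN): min(96, 30) = 30

30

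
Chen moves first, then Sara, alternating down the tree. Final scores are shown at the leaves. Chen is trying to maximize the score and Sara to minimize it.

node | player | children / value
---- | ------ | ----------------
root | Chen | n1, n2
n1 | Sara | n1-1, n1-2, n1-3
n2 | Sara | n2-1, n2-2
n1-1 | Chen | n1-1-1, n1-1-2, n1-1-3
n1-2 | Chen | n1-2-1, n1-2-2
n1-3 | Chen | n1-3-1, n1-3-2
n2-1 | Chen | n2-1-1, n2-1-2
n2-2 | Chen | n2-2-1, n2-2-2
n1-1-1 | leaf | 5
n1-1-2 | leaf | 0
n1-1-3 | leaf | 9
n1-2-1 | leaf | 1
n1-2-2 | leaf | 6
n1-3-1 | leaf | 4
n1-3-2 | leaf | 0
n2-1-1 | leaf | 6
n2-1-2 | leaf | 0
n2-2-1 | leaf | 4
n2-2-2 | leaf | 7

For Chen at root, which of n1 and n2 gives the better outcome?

n1-1 (Chen): max(5, 0, 9) = 9
n1-2 (Chen): max(1, 6) = 6
n1-3 (Chen): max(4, 0) = 4
n1 (Sara): min(9, 6, 4) = 4
n2-1 (Chen): max(6, 0) = 6
n2-2 (Chen): max(4, 7) = 7
n2 (Sara): min(6, 7) = 6
Chen prefers the higher value; n1=4, n2=6. n2 is better since 6 > 4.

n2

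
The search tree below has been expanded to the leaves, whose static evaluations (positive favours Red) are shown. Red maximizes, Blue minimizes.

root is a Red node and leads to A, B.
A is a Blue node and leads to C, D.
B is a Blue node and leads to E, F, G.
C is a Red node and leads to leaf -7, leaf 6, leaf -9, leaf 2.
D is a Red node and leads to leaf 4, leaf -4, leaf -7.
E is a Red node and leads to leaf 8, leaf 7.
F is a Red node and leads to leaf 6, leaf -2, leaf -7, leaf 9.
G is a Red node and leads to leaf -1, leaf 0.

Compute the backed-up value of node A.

4

C (Red): max(-7, 6, -9, 2) = 6
D (Red): max(4, -4, -7) = 4
A (Blue): min(6, 4) = 4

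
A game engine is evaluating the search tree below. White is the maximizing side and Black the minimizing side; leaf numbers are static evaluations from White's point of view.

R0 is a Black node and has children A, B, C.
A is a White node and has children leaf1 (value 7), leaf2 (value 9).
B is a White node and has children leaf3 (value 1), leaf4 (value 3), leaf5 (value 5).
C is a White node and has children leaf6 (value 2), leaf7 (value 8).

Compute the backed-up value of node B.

B (White): max(1, 3, 5) = 5

5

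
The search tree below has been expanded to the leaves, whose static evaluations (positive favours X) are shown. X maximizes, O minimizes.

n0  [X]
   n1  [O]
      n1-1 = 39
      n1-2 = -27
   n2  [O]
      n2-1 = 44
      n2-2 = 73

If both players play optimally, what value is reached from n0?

44

n1 (O): min(39, -27) = -27
n2 (O): min(44, 73) = 44
n0 (X): max(-27, 44) = 44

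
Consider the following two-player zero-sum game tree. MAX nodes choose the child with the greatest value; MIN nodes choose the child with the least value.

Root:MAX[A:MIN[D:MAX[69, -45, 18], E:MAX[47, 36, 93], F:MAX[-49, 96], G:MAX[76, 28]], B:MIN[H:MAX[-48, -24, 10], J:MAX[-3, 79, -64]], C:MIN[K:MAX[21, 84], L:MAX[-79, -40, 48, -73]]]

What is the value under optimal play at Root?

69

D (MAX): max(69, -45, 18) = 69
E (MAX): max(47, 36, 93) = 93
F (MAX): max(-49, 96) = 96
G (MAX): max(76, 28) = 76
A (MIN): min(69, 93, 96, 76) = 69
H (MAX): max(-48, -24, 10) = 10
J (MAX): max(-3, 79, -64) = 79
B (MIN): min(10, 79) = 10
K (MAX): max(21, 84) = 84
L (MAX): max(-79, -40, 48, -73) = 48
C (MIN): min(84, 48) = 48
Root (MAX): max(69, 10, 48) = 69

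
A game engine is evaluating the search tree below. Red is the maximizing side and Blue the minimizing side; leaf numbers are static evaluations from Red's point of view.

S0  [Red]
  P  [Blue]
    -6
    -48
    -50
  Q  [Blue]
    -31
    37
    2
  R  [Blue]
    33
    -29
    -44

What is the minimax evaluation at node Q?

-31

Q (Blue): min(-31, 37, 2) = -31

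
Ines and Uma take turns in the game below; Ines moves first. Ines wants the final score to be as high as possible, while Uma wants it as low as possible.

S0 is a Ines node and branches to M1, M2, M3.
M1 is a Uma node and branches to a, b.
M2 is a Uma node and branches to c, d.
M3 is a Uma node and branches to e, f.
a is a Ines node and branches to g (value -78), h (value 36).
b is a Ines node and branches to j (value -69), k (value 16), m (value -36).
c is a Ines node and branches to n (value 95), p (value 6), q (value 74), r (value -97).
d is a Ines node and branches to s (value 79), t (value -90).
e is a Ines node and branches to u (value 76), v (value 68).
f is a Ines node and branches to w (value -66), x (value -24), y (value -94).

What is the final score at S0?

79

a (Ines): max(-78, 36) = 36
b (Ines): max(-69, 16, -36) = 16
M1 (Uma): min(36, 16) = 16
c (Ines): max(95, 6, 74, -97) = 95
d (Ines): max(79, -90) = 79
M2 (Uma): min(95, 79) = 79
e (Ines): max(76, 68) = 76
f (Ines): max(-66, -24, -94) = -24
M3 (Uma): min(76, -24) = -24
S0 (Ines): max(16, 79, -24) = 79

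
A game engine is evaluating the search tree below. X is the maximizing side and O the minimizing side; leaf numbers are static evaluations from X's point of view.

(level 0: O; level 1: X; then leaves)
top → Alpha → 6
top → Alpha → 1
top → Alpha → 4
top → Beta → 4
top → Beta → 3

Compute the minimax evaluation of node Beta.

4

Beta (X): max(4, 3) = 4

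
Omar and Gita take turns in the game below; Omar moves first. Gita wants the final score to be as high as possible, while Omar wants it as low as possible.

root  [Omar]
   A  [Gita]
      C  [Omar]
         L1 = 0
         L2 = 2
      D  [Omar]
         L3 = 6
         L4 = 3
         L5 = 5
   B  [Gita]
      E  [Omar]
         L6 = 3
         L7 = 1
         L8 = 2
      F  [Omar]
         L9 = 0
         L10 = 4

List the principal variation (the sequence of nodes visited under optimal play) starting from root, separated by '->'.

C (Omar): min(0, 2) = 0
D (Omar): min(6, 3, 5) = 3
A (Gita): max(0, 3) = 3
E (Omar): min(3, 1, 2) = 1
F (Omar): min(0, 4) = 0
B (Gita): max(1, 0) = 1
root (Omar): min(3, 1) = 1
At root, Omar picks B (lowest: 1).
At B, Gita picks E (highest: 1).
At E, Omar picks L7 (lowest: 1).
Terminal value 1.

root -> B -> E -> L7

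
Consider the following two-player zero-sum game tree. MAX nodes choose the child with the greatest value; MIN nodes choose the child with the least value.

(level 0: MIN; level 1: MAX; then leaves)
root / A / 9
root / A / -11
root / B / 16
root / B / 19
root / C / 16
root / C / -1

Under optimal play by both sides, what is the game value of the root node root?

9

A (MAX): max(9, -11) = 9
B (MAX): max(16, 19) = 19
C (MAX): max(16, -1) = 16
root (MIN): min(9, 19, 16) = 9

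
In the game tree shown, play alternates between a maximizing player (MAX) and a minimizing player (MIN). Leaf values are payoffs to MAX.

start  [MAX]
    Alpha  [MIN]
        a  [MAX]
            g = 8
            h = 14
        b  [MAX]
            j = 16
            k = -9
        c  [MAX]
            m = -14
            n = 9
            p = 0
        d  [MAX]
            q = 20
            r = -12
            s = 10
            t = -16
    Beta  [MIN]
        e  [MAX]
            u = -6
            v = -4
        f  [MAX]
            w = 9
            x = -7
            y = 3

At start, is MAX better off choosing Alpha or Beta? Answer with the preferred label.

a (MAX): max(8, 14) = 14
b (MAX): max(16, -9) = 16
c (MAX): max(-14, 9, 0) = 9
d (MAX): max(20, -12, 10, -16) = 20
Alpha (MIN): min(14, 16, 9, 20) = 9
e (MAX): max(-6, -4) = -4
f (MAX): max(9, -7, 3) = 9
Beta (MIN): min(-4, 9) = -4
MAX prefers the higher value; Alpha=9, Beta=-4. Alpha is better since 9 > -4.

Alpha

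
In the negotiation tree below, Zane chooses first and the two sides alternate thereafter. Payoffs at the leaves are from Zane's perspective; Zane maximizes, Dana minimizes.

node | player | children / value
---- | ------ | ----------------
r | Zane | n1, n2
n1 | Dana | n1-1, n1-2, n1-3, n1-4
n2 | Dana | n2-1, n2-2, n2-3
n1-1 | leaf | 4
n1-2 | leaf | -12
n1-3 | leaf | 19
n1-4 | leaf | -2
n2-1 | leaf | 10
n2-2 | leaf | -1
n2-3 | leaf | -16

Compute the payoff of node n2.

-16

n2 (Dana): min(10, -1, -16) = -16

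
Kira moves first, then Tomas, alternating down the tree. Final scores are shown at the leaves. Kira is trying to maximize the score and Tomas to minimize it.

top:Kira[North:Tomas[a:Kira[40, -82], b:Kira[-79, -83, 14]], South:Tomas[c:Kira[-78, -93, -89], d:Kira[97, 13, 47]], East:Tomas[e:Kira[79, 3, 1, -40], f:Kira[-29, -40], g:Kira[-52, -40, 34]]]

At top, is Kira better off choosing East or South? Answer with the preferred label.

e (Kira): max(79, 3, 1, -40) = 79
f (Kira): max(-29, -40) = -29
g (Kira): max(-52, -40, 34) = 34
East (Tomas): min(79, -29, 34) = -29
c (Kira): max(-78, -93, -89) = -78
d (Kira): max(97, 13, 47) = 97
South (Tomas): min(-78, 97) = -78
Kira prefers the higher value; East=-29, South=-78. East is better since -29 > -78.

East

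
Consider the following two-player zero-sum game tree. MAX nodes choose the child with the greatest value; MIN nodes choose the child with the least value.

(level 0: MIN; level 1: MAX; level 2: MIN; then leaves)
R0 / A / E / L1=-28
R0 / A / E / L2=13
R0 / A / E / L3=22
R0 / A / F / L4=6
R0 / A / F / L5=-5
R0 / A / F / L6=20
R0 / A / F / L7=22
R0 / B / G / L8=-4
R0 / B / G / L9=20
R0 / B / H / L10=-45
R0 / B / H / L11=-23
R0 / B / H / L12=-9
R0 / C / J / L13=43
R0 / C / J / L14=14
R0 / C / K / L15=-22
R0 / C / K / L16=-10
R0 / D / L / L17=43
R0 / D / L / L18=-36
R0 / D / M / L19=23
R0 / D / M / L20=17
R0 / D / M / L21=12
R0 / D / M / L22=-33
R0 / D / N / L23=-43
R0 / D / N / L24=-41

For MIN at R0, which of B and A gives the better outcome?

G (MIN): min(-4, 20) = -4
H (MIN): min(-45, -23, -9) = -45
B (MAX): max(-4, -45) = -4
E (MIN): min(-28, 13, 22) = -28
F (MIN): min(6, -5, 20, 22) = -5
A (MAX): max(-28, -5) = -5
MIN prefers the lower value; B=-4, A=-5. A is better since -5 < -4.

A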